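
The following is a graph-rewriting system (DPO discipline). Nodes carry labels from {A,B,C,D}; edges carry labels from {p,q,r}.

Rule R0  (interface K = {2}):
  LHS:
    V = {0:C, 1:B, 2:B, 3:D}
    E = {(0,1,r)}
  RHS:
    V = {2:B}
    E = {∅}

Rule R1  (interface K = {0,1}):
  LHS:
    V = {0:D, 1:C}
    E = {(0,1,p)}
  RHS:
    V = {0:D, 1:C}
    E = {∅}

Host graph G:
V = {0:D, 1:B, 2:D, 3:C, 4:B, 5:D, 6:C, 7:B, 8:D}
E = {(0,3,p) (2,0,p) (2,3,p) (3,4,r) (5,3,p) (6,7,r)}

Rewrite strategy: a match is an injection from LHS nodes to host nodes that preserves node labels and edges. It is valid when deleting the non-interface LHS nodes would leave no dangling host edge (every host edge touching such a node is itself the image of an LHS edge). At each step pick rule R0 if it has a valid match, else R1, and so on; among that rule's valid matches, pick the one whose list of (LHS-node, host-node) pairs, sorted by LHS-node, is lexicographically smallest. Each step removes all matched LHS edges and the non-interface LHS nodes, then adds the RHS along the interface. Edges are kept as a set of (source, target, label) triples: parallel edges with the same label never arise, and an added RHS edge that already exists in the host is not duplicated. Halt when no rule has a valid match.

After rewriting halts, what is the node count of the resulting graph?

Answer: 3

Steps:
[0] host  ⇒  9 nodes, 6 edges  {0-p->3 2-p->0 2-p->3 3-r->4 5-p->3 6-r->7}
[1] R0 @ {0↦6, 1↦7, 2↦1, 3↦8}  ⇒  6 nodes, 5 edges  {0-p->3 2-p->0 2-p->3 3-r->4 5-p->3}
[2] R1 @ {0↦0, 1↦3}  ⇒  6 nodes, 4 edges  {2-p->0 2-p->3 3-r->4 5-p->3}
[3] R1 @ {0↦2, 1↦3}  ⇒  6 nodes, 3 edges  {2-p->0 3-r->4 5-p->3}
[4] R1 @ {0↦5, 1↦3}  ⇒  6 nodes, 2 edges  {2-p->0 3-r->4}
[5] R0 @ {0↦3, 1↦4, 2↦1, 3↦5}  ⇒  3 nodes, 1 edges  {2-p->0}
halt: no rule applies after step 5
NF nodes: {0:D, 1:B, 2:D}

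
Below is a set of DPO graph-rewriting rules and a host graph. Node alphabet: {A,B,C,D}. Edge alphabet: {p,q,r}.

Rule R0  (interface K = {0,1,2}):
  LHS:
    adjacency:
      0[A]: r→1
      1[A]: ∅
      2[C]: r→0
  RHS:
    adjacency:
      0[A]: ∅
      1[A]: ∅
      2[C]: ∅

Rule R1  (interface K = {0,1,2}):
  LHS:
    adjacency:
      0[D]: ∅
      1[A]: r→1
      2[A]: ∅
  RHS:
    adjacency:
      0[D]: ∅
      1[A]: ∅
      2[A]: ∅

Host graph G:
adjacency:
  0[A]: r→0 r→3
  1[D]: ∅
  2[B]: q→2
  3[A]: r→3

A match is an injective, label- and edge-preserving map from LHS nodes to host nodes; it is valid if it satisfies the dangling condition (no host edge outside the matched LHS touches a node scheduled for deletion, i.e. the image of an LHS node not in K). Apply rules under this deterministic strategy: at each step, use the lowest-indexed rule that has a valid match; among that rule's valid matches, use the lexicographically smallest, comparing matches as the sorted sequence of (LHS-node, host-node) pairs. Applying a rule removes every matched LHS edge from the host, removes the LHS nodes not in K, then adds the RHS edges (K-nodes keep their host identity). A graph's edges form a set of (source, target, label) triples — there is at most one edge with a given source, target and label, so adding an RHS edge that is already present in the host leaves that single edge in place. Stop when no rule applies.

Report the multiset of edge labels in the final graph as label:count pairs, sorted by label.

[0] host  ⇒  4 nodes, 4 edges  {0-r->0 0-r->3 2-q->2 3-r->3}
[1] R1 @ {0↦1, 1↦0, 2↦3}  ⇒  4 nodes, 3 edges  {0-r->3 2-q->2 3-r->3}
[2] R1 @ {0↦1, 1↦3, 2↦0}  ⇒  4 nodes, 2 edges  {0-r->3 2-q->2}
halt: no rule applies after step 2
NF edges: [(0, 3, 'r'), (2, 2, 'q')]

Answer: q:1 r:1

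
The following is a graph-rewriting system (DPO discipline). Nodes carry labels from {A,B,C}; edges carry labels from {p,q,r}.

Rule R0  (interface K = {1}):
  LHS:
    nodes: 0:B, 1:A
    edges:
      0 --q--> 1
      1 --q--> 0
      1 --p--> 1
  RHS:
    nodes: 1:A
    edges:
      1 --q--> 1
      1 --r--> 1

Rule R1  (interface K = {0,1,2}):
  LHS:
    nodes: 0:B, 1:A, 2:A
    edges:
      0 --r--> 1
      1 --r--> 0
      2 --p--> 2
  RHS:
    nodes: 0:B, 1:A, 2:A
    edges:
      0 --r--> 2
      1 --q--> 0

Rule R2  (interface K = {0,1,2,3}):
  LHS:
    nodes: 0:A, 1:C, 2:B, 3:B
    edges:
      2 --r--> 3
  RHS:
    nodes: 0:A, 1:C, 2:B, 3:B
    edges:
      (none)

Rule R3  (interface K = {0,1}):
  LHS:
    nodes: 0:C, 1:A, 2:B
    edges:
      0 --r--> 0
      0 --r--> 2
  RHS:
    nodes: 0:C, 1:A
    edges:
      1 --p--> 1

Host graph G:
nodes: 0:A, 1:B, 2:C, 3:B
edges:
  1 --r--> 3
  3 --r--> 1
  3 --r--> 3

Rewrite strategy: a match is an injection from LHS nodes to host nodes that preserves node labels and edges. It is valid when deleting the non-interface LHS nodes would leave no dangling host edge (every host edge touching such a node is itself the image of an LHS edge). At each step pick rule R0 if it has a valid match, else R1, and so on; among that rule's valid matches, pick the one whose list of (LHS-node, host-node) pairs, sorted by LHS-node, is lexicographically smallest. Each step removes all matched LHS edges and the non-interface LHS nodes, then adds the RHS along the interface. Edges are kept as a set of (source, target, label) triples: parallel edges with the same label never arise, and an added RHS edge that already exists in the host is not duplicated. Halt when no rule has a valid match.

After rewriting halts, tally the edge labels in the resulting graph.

Answer: r:1

Rewrite trace:
[0] host  ⇒  4 nodes, 3 edges  {1-r->3 3-r->1 3-r->3}
[1] R2 @ {0↦0, 1↦2, 2↦1, 3↦3}  ⇒  4 nodes, 2 edges  {3-r->1 3-r->3}
[2] R2 @ {0↦0, 1↦2, 2↦3, 3↦1}  ⇒  4 nodes, 1 edges  {3-r->3}
normal form: no rule applies after step 2
NF edges: [(3, 3, 'r')]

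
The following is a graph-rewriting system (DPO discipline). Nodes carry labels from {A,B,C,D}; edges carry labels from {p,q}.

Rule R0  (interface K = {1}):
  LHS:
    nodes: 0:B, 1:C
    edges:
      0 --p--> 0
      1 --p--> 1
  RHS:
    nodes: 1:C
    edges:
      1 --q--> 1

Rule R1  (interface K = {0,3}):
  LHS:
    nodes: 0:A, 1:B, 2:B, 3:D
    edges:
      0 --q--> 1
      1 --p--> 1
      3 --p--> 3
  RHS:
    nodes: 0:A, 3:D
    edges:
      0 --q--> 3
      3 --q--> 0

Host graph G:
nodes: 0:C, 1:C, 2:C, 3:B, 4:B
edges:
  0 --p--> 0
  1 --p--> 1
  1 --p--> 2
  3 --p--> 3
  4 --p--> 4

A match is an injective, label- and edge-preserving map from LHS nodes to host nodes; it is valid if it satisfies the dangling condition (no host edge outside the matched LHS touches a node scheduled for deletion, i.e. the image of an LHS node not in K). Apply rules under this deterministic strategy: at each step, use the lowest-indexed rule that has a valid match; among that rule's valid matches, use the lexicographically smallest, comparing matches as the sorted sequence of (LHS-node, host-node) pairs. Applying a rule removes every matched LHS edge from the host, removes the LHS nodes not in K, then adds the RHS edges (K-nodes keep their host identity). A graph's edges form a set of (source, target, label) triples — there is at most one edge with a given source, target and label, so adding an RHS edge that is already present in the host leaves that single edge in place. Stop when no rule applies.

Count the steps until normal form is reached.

Answer: 2

Rewrite trace:
initial: |V|=5 |E|=5  E = 0-p->0 1-p->1 1-p->2 3-p->3 4-p->4
step 1: apply R0 at {0↦3, 1↦0}  → |V|=4 |E|=4  E = 0-q->0 1-p->1 1-p->2 4-p->4
step 2: apply R0 at {0↦4, 1↦1}  → |V|=3 |E|=3  E = 0-q->0 1-q->1 1-p->2
halt: no rule applies after step 2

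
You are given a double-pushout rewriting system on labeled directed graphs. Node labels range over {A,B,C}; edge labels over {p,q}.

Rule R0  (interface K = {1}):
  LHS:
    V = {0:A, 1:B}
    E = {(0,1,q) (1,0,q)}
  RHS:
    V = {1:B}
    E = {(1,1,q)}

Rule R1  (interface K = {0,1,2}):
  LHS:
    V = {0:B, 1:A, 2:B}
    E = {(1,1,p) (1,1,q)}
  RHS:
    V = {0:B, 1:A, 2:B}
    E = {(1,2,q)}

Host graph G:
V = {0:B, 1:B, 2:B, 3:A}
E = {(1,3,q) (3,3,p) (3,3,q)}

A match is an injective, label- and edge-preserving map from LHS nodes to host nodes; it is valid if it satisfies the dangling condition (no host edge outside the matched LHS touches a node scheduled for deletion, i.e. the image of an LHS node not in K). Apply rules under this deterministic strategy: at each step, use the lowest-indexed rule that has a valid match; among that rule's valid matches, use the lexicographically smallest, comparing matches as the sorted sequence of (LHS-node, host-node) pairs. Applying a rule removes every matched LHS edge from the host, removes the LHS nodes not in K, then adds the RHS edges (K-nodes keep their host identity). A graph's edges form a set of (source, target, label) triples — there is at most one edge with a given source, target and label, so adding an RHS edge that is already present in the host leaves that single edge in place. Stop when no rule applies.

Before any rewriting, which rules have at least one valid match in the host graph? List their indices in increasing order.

R0: no valid match — LHS pattern not found
R1: 6 valid matches — {0↦0, 1↦3, 2↦1}, {0↦0, 1↦3, 2↦2}, {0↦1, 1↦3, 2↦0} (+3 more)

Answer: [R1]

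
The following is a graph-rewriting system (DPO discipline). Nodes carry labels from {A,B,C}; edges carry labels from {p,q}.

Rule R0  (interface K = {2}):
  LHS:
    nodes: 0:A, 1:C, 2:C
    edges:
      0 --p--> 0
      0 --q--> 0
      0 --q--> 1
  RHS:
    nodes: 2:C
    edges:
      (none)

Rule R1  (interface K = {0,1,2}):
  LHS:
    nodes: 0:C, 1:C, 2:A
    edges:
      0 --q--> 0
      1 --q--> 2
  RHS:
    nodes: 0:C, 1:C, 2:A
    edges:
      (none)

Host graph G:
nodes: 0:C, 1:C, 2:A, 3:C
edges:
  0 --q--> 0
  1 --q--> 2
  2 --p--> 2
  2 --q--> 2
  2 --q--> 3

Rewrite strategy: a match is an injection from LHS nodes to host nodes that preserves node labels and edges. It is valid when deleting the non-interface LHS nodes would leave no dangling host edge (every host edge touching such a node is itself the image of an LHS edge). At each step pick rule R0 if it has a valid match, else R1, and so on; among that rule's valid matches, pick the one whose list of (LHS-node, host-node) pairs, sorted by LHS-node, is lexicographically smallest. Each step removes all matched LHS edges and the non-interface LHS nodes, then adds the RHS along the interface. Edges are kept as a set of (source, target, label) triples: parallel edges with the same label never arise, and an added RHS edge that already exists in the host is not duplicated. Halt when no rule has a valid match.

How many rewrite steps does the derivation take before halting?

start.  V:4 E:5  edges: 0-q->0 1-q->2 2-p->2 2-q->2 2-q->3
1. fire R1 via {0↦0, 1↦1, 2↦2}  →  V:4 E:3  edges: 2-p->2 2-q->2 2-q->3
2. fire R0 via {0↦2, 1↦3, 2↦0}  →  V:2 E:0  edges: ∅
normal form: no rule applies after step 2

Answer: 2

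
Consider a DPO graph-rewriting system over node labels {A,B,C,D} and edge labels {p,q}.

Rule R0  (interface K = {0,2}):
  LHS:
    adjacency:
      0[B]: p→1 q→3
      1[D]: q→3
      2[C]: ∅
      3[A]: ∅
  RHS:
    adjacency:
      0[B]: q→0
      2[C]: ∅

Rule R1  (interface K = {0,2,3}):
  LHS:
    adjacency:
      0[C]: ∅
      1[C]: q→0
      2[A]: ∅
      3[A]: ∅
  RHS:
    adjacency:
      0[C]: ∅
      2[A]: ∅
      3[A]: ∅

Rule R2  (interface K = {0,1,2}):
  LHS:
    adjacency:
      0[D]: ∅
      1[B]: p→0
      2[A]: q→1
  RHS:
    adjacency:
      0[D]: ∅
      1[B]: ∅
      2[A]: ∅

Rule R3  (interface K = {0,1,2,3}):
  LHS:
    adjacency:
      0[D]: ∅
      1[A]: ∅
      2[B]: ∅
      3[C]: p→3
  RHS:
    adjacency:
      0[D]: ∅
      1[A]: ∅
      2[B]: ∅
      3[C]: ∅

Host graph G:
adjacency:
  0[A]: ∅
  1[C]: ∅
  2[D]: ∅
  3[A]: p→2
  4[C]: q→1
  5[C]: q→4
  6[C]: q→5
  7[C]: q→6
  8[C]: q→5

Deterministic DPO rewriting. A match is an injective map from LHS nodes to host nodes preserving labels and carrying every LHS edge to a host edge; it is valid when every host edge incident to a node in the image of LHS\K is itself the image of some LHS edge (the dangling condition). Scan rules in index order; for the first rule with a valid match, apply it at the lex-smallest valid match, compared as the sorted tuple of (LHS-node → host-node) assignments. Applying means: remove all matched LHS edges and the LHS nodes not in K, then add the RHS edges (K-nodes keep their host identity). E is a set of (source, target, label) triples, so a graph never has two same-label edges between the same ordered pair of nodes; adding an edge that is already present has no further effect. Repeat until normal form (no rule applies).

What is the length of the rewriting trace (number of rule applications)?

[0] host  ⇒  9 nodes, 6 edges  {3-p->2 4-q->1 5-q->4 6-q->5 7-q->6 8-q->5}
[1] R1 @ {0↦5, 1↦8, 2↦0, 3↦3}  ⇒  8 nodes, 5 edges  {3-p->2 4-q->1 5-q->4 6-q->5 7-q->6}
[2] R1 @ {0↦6, 1↦7, 2↦0, 3↦3}  ⇒  7 nodes, 4 edges  {3-p->2 4-q->1 5-q->4 6-q->5}
[3] R1 @ {0↦5, 1↦6, 2↦0, 3↦3}  ⇒  6 nodes, 3 edges  {3-p->2 4-q->1 5-q->4}
[4] R1 @ {0↦4, 1↦5, 2↦0, 3↦3}  ⇒  5 nodes, 2 edges  {3-p->2 4-q->1}
[5] R1 @ {0↦1, 1↦4, 2↦0, 3↦3}  ⇒  4 nodes, 1 edges  {3-p->2}
normal form: no rule applies after step 5

Answer: 5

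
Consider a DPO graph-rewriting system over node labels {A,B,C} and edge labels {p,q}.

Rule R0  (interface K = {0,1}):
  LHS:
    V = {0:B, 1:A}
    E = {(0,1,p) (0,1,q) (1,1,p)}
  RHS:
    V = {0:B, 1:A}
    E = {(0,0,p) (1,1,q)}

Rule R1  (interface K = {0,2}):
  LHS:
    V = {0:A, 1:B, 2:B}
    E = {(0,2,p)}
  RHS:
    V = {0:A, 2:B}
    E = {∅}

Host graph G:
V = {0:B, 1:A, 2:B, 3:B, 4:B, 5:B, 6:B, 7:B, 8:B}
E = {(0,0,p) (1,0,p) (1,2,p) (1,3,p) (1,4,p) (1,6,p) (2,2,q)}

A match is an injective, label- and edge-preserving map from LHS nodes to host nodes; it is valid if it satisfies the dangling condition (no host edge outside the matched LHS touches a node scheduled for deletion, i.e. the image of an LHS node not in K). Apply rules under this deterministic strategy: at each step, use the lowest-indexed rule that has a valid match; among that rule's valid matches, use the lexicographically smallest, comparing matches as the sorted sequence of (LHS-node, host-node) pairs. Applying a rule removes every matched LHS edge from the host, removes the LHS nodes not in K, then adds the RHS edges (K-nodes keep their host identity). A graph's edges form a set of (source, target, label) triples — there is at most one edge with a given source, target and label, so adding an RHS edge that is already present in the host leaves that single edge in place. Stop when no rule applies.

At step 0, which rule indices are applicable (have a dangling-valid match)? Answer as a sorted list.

Answer: [R1]

Derivation:
R0: no valid match — LHS pattern not found
R1: 15 valid matches — {0↦1, 1↦5, 2↦0}, {0↦1, 1↦5, 2↦2}, {0↦1, 1↦5, 2↦3} (+12 more)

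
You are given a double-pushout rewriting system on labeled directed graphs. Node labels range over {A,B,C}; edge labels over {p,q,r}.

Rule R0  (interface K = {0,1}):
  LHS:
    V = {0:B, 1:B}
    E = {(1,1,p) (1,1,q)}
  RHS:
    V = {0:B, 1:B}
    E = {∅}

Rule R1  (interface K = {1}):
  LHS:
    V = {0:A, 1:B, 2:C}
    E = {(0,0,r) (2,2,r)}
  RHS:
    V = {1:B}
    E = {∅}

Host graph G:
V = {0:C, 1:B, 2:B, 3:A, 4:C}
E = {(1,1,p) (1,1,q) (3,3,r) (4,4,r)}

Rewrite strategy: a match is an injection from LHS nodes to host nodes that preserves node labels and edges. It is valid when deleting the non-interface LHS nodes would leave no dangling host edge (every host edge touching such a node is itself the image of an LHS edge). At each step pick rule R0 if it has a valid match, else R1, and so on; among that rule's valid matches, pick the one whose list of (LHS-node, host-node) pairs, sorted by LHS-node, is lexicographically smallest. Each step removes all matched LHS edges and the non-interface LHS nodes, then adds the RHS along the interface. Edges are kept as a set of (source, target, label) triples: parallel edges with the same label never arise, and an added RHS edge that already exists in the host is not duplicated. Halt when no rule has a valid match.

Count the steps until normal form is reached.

[0] host  ⇒  5 nodes, 4 edges  {1-p->1 1-q->1 3-r->3 4-r->4}
[1] R0 @ {0↦2, 1↦1}  ⇒  5 nodes, 2 edges  {3-r->3 4-r->4}
[2] R1 @ {0↦3, 1↦1, 2↦4}  ⇒  3 nodes, 0 edges  {∅}
final graph: no rule applies after step 2

Answer: 2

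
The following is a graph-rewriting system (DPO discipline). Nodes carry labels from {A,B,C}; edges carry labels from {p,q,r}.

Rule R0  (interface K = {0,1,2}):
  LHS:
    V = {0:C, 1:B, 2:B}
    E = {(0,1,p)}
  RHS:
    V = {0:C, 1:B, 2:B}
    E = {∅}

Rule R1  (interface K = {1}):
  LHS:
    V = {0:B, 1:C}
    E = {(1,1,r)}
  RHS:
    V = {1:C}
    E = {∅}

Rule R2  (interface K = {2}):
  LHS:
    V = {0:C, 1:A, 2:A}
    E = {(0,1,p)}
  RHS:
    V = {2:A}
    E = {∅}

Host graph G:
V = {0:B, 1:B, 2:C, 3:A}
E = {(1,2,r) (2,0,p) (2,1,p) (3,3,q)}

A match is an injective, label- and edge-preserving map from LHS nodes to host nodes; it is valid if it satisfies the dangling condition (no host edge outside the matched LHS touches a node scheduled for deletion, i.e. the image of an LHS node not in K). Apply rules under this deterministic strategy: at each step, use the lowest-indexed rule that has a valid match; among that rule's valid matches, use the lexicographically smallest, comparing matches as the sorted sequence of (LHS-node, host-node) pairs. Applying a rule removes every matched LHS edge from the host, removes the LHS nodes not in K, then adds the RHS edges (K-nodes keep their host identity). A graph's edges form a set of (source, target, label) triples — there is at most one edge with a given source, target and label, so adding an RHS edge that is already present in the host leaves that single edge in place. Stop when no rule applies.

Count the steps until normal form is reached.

initial: |V|=4 |E|=4  E = 1-r->2 2-p->0 2-p->1 3-q->3
step 1: apply R0 at {0↦2, 1↦0, 2↦1}  → |V|=4 |E|=3  E = 1-r->2 2-p->1 3-q->3
step 2: apply R0 at {0↦2, 1↦1, 2↦0}  → |V|=4 |E|=2  E = 1-r->2 3-q->3
normal form: no rule applies after step 2

Answer: 2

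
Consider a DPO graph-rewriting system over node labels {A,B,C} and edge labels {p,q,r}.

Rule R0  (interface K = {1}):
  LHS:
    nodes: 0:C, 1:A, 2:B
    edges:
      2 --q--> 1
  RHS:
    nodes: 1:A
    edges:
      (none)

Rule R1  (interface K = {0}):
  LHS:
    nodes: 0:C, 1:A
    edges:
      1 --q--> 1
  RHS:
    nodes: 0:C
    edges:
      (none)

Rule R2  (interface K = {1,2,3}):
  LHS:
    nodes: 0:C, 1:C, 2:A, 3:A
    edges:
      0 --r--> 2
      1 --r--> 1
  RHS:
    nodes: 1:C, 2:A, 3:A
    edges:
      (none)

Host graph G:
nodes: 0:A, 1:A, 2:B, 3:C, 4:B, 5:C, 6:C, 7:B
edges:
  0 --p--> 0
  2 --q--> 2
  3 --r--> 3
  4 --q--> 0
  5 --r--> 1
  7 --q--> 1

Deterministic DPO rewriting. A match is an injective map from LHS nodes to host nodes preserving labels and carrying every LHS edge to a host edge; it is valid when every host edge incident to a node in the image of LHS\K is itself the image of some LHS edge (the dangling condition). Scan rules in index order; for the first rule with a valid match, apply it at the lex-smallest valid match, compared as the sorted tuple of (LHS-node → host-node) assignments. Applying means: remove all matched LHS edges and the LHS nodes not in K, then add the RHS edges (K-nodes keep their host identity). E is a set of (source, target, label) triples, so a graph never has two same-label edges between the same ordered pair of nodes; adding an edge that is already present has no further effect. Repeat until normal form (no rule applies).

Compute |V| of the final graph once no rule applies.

start.  V:8 E:6  edges: 0-p->0 2-q->2 3-r->3 4-q->0 5-r->1 7-q->1
1. fire R0 via {0↦6, 1↦0, 2↦4}  →  V:6 E:5  edges: 0-p->0 2-q->2 3-r->3 5-r->1 7-q->1
2. fire R2 via {0↦5, 1↦3, 2↦1, 3↦0}  →  V:5 E:3  edges: 0-p->0 2-q->2 7-q->1
3. fire R0 via {0↦3, 1↦1, 2↦7}  →  V:3 E:2  edges: 0-p->0 2-q->2
normal form: no rule applies after step 3
NF nodes: {0:A, 1:A, 2:B}

Answer: 3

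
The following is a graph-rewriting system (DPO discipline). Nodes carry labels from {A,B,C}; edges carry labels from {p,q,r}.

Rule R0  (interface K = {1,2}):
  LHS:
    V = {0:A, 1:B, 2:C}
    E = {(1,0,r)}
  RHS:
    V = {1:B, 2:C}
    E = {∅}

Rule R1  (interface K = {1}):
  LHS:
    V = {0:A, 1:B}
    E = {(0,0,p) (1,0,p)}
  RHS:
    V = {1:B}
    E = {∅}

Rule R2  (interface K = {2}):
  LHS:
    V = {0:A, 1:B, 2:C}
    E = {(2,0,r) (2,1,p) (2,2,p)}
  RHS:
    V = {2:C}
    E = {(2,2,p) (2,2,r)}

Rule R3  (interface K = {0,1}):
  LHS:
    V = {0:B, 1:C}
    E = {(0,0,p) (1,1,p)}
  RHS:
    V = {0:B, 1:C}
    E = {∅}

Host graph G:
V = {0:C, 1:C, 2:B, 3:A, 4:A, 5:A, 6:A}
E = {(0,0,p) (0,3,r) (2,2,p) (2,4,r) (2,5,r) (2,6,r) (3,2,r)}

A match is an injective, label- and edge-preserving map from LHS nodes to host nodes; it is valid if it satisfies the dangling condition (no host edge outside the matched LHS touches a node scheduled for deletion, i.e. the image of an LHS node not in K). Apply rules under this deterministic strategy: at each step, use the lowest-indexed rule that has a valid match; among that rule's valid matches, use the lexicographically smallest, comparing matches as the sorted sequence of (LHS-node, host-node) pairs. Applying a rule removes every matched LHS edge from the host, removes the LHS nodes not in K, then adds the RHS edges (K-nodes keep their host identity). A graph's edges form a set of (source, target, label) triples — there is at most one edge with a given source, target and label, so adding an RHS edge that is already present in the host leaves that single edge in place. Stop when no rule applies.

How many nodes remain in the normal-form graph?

Answer: 4

Derivation:
[0] host  ⇒  7 nodes, 7 edges  {0-p->0 0-r->3 2-p->2 2-r->4 2-r->5 2-r->6 3-r->2}
[1] R0 @ {0↦4, 1↦2, 2↦0}  ⇒  6 nodes, 6 edges  {0-p->0 0-r->3 2-p->2 2-r->5 2-r->6 3-r->2}
[2] R0 @ {0↦5, 1↦2, 2↦0}  ⇒  5 nodes, 5 edges  {0-p->0 0-r->3 2-p->2 2-r->6 3-r->2}
[3] R0 @ {0↦6, 1↦2, 2↦0}  ⇒  4 nodes, 4 edges  {0-p->0 0-r->3 2-p->2 3-r->2}
[4] R3 @ {0↦2, 1↦0}  ⇒  4 nodes, 2 edges  {0-r->3 3-r->2}
normal form: no rule applies after step 4
NF nodes: {0:C, 1:C, 2:B, 3:A}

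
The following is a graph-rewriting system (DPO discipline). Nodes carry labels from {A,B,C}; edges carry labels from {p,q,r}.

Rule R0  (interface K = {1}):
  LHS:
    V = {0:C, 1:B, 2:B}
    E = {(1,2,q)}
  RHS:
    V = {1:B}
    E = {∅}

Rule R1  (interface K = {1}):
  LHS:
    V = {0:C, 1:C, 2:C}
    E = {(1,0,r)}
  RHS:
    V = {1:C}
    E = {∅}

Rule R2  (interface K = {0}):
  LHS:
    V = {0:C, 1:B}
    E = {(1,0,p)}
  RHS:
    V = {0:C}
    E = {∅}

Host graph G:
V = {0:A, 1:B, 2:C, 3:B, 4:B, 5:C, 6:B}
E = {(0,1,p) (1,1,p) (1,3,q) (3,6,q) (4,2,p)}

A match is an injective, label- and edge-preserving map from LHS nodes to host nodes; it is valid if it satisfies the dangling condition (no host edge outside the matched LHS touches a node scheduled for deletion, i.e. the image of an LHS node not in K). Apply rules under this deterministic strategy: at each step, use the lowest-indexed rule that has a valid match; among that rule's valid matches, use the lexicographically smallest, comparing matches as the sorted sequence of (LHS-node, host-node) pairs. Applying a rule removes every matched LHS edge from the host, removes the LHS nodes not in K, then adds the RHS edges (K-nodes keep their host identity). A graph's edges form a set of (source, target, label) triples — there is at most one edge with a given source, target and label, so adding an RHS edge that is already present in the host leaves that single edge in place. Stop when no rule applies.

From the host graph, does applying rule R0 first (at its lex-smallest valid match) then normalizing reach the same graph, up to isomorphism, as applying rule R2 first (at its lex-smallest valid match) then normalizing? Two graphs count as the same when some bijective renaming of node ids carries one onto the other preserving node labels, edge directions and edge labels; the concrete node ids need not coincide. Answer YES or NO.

branch R0-first: apply at {0↦5, 1↦3, 2↦6} → |E|=4, then 2 more step(s) → NF |V|=2 |E|=2 V={0:A, 1:B} E=0-p->1 1-p->1
branch R2-first: apply at {0↦2, 1↦4} → |E|=4, then 2 more step(s) → NF |V|=2 |E|=2 V={0:A, 1:B} E=0-p->1 1-p->1
graphs isomorphic (equal up to label-preserving node renaming)

Answer: YES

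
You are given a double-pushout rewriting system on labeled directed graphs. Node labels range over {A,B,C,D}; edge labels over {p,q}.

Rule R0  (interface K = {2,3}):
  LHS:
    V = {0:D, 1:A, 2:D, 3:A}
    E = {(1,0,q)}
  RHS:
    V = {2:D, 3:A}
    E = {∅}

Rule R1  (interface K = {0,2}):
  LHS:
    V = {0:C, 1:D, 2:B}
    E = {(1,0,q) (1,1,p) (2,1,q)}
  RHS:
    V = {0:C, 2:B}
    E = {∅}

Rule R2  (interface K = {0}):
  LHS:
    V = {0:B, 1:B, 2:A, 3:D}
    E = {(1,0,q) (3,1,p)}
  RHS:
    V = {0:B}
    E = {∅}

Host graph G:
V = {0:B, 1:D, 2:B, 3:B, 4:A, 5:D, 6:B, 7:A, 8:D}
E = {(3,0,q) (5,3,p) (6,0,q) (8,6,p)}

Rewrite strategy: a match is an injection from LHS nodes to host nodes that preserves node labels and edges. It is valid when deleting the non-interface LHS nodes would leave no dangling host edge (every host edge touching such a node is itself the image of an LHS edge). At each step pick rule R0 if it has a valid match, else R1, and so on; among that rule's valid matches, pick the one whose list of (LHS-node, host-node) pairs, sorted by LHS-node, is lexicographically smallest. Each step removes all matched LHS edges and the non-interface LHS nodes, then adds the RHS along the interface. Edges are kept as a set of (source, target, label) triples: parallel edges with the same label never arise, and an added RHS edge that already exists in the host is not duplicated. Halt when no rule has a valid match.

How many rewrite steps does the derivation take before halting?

Answer: 2

Derivation:
[0] host  ⇒  9 nodes, 4 edges  {3-q->0 5-p->3 6-q->0 8-p->6}
[1] R2 @ {0↦0, 1↦3, 2↦4, 3↦5}  ⇒  6 nodes, 2 edges  {6-q->0 8-p->6}
[2] R2 @ {0↦0, 1↦6, 2↦7, 3↦8}  ⇒  3 nodes, 0 edges  {∅}
halt: no rule applies after step 2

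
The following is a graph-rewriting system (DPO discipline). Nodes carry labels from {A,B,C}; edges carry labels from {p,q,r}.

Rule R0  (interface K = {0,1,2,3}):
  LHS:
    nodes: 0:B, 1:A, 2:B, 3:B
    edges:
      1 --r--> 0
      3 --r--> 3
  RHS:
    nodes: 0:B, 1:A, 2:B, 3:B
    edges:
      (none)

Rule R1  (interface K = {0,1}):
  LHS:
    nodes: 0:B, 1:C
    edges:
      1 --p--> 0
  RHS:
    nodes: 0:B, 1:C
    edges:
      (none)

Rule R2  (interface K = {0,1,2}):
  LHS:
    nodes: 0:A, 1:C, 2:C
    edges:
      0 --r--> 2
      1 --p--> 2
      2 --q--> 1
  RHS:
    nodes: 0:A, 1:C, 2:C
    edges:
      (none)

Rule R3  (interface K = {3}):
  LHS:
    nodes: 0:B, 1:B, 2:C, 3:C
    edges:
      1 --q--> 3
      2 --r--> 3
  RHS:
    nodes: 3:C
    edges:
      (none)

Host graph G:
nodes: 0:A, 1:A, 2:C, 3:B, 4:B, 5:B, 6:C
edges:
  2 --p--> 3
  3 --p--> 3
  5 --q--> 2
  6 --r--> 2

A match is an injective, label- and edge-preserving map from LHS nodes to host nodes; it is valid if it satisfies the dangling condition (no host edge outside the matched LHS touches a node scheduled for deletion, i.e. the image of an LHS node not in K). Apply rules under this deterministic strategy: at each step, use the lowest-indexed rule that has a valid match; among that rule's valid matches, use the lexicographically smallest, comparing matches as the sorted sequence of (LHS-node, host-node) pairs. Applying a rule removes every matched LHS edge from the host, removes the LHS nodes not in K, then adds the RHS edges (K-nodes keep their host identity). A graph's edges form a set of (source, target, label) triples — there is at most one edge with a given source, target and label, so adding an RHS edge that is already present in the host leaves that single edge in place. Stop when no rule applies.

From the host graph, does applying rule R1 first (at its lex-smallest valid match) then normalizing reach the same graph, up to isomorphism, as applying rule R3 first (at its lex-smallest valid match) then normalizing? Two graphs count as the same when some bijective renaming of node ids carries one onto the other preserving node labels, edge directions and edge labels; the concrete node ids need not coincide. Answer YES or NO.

Answer: YES

Steps:
branch R1-first: apply at {0↦3, 1↦2} → |E|=3, then 1 more step(s) → NF |V|=4 |E|=1 V={0:A, 1:A, 2:C, 3:B} E=3-p->3
branch R3-first: apply at {0↦4, 1↦5, 2↦6, 3↦2} → |E|=2, then 1 more step(s) → NF |V|=4 |E|=1 V={0:A, 1:A, 2:C, 3:B} E=3-p->3
graphs isomorphic (equal up to label-preserving node renaming)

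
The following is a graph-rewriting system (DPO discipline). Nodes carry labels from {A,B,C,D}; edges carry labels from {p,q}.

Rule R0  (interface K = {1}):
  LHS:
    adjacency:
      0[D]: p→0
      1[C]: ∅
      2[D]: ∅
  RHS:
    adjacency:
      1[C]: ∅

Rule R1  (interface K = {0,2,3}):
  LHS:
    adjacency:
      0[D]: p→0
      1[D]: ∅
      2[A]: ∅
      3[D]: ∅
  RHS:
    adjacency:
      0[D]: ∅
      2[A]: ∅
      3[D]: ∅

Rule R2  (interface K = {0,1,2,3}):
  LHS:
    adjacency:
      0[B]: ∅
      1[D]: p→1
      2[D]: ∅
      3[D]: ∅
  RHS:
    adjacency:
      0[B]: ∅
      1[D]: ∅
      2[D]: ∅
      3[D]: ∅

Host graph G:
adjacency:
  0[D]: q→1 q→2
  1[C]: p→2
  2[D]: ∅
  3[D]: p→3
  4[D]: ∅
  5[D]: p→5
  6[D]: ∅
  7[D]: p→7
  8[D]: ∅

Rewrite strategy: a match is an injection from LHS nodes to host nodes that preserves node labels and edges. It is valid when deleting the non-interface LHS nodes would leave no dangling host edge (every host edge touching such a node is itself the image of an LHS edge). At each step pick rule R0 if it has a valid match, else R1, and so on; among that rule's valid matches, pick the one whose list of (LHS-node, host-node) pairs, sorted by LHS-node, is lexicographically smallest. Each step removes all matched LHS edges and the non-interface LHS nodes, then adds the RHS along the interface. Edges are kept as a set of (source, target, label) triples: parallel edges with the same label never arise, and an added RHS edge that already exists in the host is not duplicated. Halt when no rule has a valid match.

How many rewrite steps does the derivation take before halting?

start.  V:9 E:6  edges: 0-q->1 0-q->2 1-p->2 3-p->3 5-p->5 7-p->7
1. fire R0 via {0↦3, 1↦1, 2↦4}  →  V:7 E:5  edges: 0-q->1 0-q->2 1-p->2 5-p->5 7-p->7
2. fire R0 via {0↦5, 1↦1, 2↦6}  →  V:5 E:4  edges: 0-q->1 0-q->2 1-p->2 7-p->7
3. fire R0 via {0↦7, 1↦1, 2↦8}  →  V:3 E:3  edges: 0-q->1 0-q->2 1-p->2
final graph: no rule applies after step 3

Answer: 3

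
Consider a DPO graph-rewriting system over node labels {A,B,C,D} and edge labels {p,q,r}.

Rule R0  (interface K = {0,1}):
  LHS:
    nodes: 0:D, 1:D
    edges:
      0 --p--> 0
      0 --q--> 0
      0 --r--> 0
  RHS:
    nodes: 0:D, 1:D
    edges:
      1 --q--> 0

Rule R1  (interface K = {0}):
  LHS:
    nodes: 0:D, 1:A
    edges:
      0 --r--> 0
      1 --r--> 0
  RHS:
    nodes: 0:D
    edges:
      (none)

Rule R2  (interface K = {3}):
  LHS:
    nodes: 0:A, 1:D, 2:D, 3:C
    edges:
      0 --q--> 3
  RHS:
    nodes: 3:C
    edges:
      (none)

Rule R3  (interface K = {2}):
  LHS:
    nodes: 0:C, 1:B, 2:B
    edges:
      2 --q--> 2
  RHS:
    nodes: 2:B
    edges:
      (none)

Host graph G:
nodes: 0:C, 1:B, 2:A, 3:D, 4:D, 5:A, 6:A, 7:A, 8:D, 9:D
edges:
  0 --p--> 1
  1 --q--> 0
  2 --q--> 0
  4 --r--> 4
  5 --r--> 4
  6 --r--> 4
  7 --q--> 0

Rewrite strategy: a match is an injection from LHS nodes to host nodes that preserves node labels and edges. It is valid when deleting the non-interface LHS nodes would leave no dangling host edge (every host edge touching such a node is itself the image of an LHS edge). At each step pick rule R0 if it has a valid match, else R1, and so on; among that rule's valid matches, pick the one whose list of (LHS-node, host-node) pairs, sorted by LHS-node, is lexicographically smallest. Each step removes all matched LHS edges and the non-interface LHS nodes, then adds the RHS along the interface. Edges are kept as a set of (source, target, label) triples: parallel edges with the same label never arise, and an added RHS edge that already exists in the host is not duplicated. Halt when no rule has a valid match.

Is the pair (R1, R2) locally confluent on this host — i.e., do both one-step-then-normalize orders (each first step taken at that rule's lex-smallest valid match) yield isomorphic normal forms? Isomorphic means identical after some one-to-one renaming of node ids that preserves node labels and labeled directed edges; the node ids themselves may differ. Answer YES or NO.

Answer: YES

Rewrite trace:
branch R1-first: apply at {0↦4, 1↦5} → |E|=5, then 1 more step(s) → NF |V|=6 |E|=4 V={0:C, 1:B, 4:D, 6:A, 7:A, 9:D} E=0-p->1 1-q->0 6-r->4 7-q->0
branch R2-first: apply at {0↦2, 1↦3, 2↦8, 3↦0} → |E|=6, then 1 more step(s) → NF |V|=6 |E|=4 V={0:C, 1:B, 4:D, 6:A, 7:A, 9:D} E=0-p->1 1-q->0 6-r->4 7-q->0
graphs isomorphic (equal up to label-preserving node renaming)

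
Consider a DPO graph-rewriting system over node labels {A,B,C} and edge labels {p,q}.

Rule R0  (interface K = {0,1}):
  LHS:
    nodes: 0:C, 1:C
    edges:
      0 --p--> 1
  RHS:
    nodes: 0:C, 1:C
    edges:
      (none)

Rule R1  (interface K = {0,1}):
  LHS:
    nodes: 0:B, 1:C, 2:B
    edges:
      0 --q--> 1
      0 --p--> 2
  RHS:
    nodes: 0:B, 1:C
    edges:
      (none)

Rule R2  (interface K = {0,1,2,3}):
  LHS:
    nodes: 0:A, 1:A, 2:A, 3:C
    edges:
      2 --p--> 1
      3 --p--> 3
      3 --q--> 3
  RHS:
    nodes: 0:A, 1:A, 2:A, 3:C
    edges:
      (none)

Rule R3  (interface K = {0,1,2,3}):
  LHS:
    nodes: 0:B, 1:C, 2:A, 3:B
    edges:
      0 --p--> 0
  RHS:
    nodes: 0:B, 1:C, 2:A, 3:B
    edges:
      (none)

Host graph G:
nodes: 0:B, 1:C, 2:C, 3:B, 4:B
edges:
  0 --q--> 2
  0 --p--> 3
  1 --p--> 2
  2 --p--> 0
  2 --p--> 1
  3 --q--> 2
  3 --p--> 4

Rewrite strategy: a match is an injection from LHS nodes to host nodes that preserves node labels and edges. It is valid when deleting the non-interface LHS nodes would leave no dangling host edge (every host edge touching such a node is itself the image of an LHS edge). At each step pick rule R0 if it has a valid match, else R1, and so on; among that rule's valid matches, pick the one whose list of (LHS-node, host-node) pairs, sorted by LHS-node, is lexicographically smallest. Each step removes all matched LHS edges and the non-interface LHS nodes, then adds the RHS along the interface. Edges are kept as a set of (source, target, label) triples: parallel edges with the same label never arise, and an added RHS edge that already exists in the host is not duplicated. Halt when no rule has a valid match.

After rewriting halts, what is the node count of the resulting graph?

Answer: 3

Derivation:
initial: |V|=5 |E|=7  E = 0-q->2 0-p->3 1-p->2 2-p->0 2-p->1 3-q->2 3-p->4
step 1: apply R0 at {0↦1, 1↦2}  → |V|=5 |E|=6  E = 0-q->2 0-p->3 2-p->0 2-p->1 3-q->2 3-p->4
step 2: apply R0 at {0↦2, 1↦1}  → |V|=5 |E|=5  E = 0-q->2 0-p->3 2-p->0 3-q->2 3-p->4
step 3: apply R1 at {0↦3, 1↦2, 2↦4}  → |V|=4 |E|=3  E = 0-q->2 0-p->3 2-p->0
step 4: apply R1 at {0↦0, 1↦2, 2↦3}  → |V|=3 |E|=1  E = 2-p->0
halt: no rule applies after step 4
NF nodes: {0:B, 1:C, 2:C}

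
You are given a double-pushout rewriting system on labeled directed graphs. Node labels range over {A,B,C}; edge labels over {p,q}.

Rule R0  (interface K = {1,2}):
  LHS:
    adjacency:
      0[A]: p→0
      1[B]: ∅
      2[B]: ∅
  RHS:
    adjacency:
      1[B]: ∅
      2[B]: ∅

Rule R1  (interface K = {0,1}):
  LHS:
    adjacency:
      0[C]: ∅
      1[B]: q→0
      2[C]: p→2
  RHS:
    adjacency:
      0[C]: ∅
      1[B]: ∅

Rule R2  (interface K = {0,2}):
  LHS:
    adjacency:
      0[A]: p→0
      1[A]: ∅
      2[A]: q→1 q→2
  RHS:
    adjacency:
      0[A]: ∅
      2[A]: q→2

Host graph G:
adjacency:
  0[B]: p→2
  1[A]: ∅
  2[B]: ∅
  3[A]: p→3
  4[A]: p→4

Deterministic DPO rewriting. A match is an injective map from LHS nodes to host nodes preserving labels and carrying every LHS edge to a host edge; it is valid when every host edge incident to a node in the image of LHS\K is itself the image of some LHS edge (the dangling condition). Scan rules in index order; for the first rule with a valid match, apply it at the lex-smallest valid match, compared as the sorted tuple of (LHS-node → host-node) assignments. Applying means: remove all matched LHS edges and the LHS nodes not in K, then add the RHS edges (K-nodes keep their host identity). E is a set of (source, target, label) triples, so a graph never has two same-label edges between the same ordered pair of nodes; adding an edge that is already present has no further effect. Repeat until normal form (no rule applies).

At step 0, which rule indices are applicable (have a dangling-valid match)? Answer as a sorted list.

R0: 4 valid matches — {0↦3, 1↦0, 2↦2}, {0↦3, 1↦2, 2↦0}, {0↦4, 1↦0, 2↦2} (+1 more)
R1: no valid match — LHS pattern not found
R2: no valid match — LHS pattern not found

Answer: [R0]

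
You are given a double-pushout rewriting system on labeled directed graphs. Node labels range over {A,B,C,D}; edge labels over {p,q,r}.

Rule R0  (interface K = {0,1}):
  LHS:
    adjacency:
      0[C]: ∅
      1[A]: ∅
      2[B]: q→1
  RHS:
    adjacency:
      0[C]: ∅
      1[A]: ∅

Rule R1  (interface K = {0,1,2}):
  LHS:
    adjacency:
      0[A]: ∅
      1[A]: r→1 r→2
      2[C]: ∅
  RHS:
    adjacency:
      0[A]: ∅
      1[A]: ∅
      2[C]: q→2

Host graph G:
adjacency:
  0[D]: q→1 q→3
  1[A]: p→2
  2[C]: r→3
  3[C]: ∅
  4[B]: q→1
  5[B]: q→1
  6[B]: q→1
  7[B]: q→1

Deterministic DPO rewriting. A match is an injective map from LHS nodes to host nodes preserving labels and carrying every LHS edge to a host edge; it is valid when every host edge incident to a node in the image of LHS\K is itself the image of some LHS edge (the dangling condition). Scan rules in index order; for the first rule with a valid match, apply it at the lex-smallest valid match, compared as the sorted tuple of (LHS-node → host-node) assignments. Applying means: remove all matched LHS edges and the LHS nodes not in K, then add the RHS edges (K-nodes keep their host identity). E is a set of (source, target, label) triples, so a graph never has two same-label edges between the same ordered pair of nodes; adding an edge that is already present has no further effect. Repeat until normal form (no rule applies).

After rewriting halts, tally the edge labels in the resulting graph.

initial: |V|=8 |E|=8  E = 0-q->1 0-q->3 1-p->2 2-r->3 4-q->1 5-q->1 6-q->1 7-q->1
step 1: apply R0 at {0↦2, 1↦1, 2↦4}  → |V|=7 |E|=7  E = 0-q->1 0-q->3 1-p->2 2-r->3 5-q->1 6-q->1 7-q->1
step 2: apply R0 at {0↦2, 1↦1, 2↦5}  → |V|=6 |E|=6  E = 0-q->1 0-q->3 1-p->2 2-r->3 6-q->1 7-q->1
step 3: apply R0 at {0↦2, 1↦1, 2↦6}  → |V|=5 |E|=5  E = 0-q->1 0-q->3 1-p->2 2-r->3 7-q->1
step 4: apply R0 at {0↦2, 1↦1, 2↦7}  → |V|=4 |E|=4  E = 0-q->1 0-q->3 1-p->2 2-r->3
normal form: no rule applies after step 4
NF edges: [(0, 1, 'q'), (0, 3, 'q'), (1, 2, 'p'), (2, 3, 'r')]

Answer: p:1 q:2 r:1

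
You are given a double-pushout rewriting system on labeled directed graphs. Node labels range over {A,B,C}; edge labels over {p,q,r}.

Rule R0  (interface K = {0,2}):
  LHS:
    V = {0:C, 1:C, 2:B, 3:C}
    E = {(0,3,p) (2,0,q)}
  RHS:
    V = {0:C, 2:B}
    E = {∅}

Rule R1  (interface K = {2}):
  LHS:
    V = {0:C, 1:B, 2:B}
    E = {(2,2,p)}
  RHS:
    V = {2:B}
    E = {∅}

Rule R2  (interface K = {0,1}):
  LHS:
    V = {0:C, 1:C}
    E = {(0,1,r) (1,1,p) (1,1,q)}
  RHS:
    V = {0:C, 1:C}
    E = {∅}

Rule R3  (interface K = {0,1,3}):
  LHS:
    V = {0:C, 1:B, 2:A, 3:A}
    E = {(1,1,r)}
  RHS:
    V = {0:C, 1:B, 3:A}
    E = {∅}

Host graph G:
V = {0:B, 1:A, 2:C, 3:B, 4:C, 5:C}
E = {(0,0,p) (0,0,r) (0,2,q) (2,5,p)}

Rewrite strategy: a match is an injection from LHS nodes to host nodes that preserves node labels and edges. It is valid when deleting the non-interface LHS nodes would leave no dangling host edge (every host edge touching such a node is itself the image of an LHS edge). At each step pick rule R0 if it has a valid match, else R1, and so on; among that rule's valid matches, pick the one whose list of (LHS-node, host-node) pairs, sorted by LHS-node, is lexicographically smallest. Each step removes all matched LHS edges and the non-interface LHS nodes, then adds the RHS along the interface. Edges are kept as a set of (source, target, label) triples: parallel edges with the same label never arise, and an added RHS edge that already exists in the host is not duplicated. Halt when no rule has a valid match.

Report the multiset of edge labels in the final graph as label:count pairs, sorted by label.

[0] host  ⇒  6 nodes, 4 edges  {0-p->0 0-r->0 0-q->2 2-p->5}
[1] R0 @ {0↦2, 1↦4, 2↦0, 3↦5}  ⇒  4 nodes, 2 edges  {0-p->0 0-r->0}
[2] R1 @ {0↦2, 1↦3, 2↦0}  ⇒  2 nodes, 1 edges  {0-r->0}
halt: no rule applies after step 2
NF edges: [(0, 0, 'r')]

Answer: r:1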